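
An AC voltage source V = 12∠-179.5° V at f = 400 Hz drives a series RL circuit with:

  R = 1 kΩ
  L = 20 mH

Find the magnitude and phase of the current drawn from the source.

Step 1 — Angular frequency: ω = 2π·f = 2π·400 = 2513 rad/s.
Step 2 — Component impedances:
  R: Z = R = 1000 Ω
  L: Z = jωL = j·2513·0.02 = 0 + j50.27 Ω
Step 3 — Series combination: Z_total = R + L = 1000 + j50.27 Ω = 1001∠2.9° Ω.
Step 4 — Source phasor: V = 12∠-179.5° V = -12 - j0.1047 V.
Step 5 — Ohm's law: I = V / Z_total = (-12 - j0.1047) / (1000 + j50.27) = -0.01197 + j0.0004972 A.
Step 6 — Convert to polar: |I| = 0.01198 A, ∠I = 177.6°.

I = 0.01198∠177.6° A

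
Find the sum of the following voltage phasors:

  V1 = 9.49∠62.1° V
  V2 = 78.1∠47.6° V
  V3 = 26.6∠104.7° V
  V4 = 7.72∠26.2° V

Step 1 — Convert each phasor to rectangular form:
  V1 = 9.49·(cos(62.1°) + j·sin(62.1°)) = 4.441 + j8.387 V
  V2 = 78.1·(cos(47.6°) + j·sin(47.6°)) = 52.66 + j57.67 V
  V3 = 26.6·(cos(104.7°) + j·sin(104.7°)) = -6.75 + j25.73 V
  V4 = 7.72·(cos(26.2°) + j·sin(26.2°)) = 6.927 + j3.408 V
Step 2 — Sum components: V_total = 57.28 + j95.2 V.
Step 3 — Convert to polar: |V_total| = 111.1 V, ∠V_total = 59.0°.

V_total = 111.1∠59.0° V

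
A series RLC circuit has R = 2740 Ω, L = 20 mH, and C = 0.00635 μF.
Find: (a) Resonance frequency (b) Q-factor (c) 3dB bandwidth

Step 1 — Resonance condition Im(Z)=0 gives ω₀ = 1/√(LC).
Step 2 — ω₀ = 1/√(0.02·6.35e-09) = 8.874e+04 rad/s.
Step 3 — f₀ = ω₀/(2π) = 1.412e+04 Hz.
Step 4 — Series Q: Q = ω₀L/R = 8.874e+04·0.02/2740 = 0.6477.
Step 5 — 3dB bandwidth: Δω = ω₀/Q = 1.37e+05 rad/s; BW = Δω/(2π) = 2.18e+04 Hz.

(a) f₀ = 1.412e+04 Hz  (b) Q = 0.6477  (c) BW = 2.18e+04 Hz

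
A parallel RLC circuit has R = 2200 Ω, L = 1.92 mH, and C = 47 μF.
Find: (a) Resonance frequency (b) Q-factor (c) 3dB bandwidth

Step 1 — Resonance: ω₀ = 1/√(LC) = 1/√(0.00192·4.7e-05) = 3329 rad/s.
Step 2 — f₀ = ω₀/(2π) = 529.8 Hz.
Step 3 — Parallel Q: Q = R/(ω₀L) = 2200/(3329·0.00192) = 344.2.
Step 4 — Bandwidth: Δω = ω₀/Q = 9.671 rad/s; BW = Δω/(2π) = 1.539 Hz.

(a) f₀ = 529.8 Hz  (b) Q = 344.2  (c) BW = 1.539 Hz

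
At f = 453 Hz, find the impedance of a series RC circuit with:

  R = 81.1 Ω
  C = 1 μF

Step 1 — Angular frequency: ω = 2π·f = 2π·453 = 2846 rad/s.
Step 2 — Component impedances:
  R: Z = R = 81.1 Ω
  C: Z = 1/(jωC) = -j/(ω·C) = 0 - j351.3 Ω
Step 3 — Series combination: Z_total = R + C = 81.1 - j351.3 Ω = 360.6∠-77.0° Ω.

Z = 81.1 - j351.3 Ω = 360.6∠-77.0° Ω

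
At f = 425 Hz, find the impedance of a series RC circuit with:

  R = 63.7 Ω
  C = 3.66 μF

Step 1 — Angular frequency: ω = 2π·f = 2π·425 = 2670 rad/s.
Step 2 — Component impedances:
  R: Z = R = 63.7 Ω
  C: Z = 1/(jωC) = -j/(ω·C) = 0 - j102.3 Ω
Step 3 — Series combination: Z_total = R + C = 63.7 - j102.3 Ω = 120.5∠-58.1° Ω.

Z = 63.7 - j102.3 Ω = 120.5∠-58.1° Ω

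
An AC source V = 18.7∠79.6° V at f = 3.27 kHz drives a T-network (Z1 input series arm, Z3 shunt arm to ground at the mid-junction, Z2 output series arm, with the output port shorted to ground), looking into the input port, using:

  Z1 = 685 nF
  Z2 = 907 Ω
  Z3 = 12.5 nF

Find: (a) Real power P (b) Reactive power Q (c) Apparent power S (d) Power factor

Step 1 — Angular frequency: ω = 2π·f = 2π·3270 = 2.055e+04 rad/s.
Step 2 — Component impedances:
  Z1: Z = 1/(jωC) = -j/(ω·C) = 0 - j71.05 Ω
  Z2: Z = R = 907 Ω
  Z3: Z = 1/(jωC) = -j/(ω·C) = 0 - j3894 Ω
Step 3 — With the output port shorted to ground, the output series arm Z2 runs from the junction to ground; the shunt arm Z3 also runs from the junction to ground. They appear in parallel: Z3 || Z2 = 860.3 - j200.4 Ω.
Step 4 — Series with input arm Z1: Z_in = Z1 + (Z3 || Z2) = 860.3 - j271.5 Ω = 902.1∠-17.5° Ω.
Step 5 — Source phasor: V = 18.7∠79.6° V = 3.376 + j18.39 V.
Step 6 — Current: I = V / Z = -0.002566 + j0.02057 A = 0.02073∠97.1° A.
Step 7 — Complex power: S = V·I* = 0.3697 - j0.1166 VA.
Step 8 — Real power: P = Re(S) = 0.3697 W.
Step 9 — Reactive power: Q = Im(S) = -0.1166 VAR.
Step 10 — Apparent power: |S| = 0.3876 VA.
Step 11 — Power factor: PF = P/|S| = 0.9537 (leading).

(a) P = 0.3697 W  (b) Q = -0.1166 VAR  (c) S = 0.3876 VA  (d) PF = 0.9537 (leading)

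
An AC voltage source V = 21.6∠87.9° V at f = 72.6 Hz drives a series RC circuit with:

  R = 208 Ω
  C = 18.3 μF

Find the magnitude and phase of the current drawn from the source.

Step 1 — Angular frequency: ω = 2π·f = 2π·72.6 = 456.2 rad/s.
Step 2 — Component impedances:
  R: Z = R = 208 Ω
  C: Z = 1/(jωC) = -j/(ω·C) = 0 - j119.8 Ω
Step 3 — Series combination: Z_total = R + C = 208 - j119.8 Ω = 240∠-29.9° Ω.
Step 4 — Source phasor: V = 21.6∠87.9° V = 0.7915 + j21.59 V.
Step 5 — Ohm's law: I = V / Z_total = (0.7915 + j21.59) / (208 - j119.8) = -0.04202 + j0.07957 A.
Step 6 — Convert to polar: |I| = 0.08999 A, ∠I = 117.8°.

I = 0.08999∠117.8° A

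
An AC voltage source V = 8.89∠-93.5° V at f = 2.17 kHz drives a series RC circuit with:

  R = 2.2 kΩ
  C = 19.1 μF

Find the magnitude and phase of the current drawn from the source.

Step 1 — Angular frequency: ω = 2π·f = 2π·2170 = 1.363e+04 rad/s.
Step 2 — Component impedances:
  R: Z = R = 2200 Ω
  C: Z = 1/(jωC) = -j/(ω·C) = 0 - j3.84 Ω
Step 3 — Series combination: Z_total = R + C = 2200 - j3.84 Ω = 2200∠-0.1° Ω.
Step 4 — Source phasor: V = 8.89∠-93.5° V = -0.5427 - j8.873 V.
Step 5 — Ohm's law: I = V / Z_total = (-0.5427 - j8.873) / (2200 - j3.84) = -0.0002397 - j0.004034 A.
Step 6 — Convert to polar: |I| = 0.004041 A, ∠I = -93.4°.

I = 0.004041∠-93.4° A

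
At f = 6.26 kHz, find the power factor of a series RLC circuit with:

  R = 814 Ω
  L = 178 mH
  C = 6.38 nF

Step 1 — Angular frequency: ω = 2π·f = 2π·6260 = 3.933e+04 rad/s.
Step 2 — Component impedances:
  R: Z = R = 814 Ω
  L: Z = jωL = j·3.933e+04·0.178 = 0 + j7001 Ω
  C: Z = 1/(jωC) = -j/(ω·C) = 0 - j3985 Ω
Step 3 — Series combination: Z_total = R + L + C = 814 + j3016 Ω = 3124∠74.9° Ω.
Step 4 — Power factor: PF = cos(φ) = Re(Z)/|Z| = 814/3124.2 = 0.2605.
Step 5 — Type: Im(Z) = 3016 ⇒ lagging (phase φ = 74.9°).

PF = 0.2605 (lagging, φ = 74.9°)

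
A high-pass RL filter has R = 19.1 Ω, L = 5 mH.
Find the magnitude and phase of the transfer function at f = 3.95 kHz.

Step 1 — Angular frequency: ω = 2π·3950 = 2.482e+04 rad/s.
Step 2 — Transfer function: H(jω) = jωL/(R + jωL).
Step 3 — Numerator jωL = j·124.1; denominator R + jωL = 19.1 + j124.1.
Step 4 — H = 0.9769 + j0.1504.
Step 5 — Magnitude: |H| = 0.9884 (-0.1 dB); phase: φ = 8.8°.

|H| = 0.9884 (-0.1 dB), φ = 8.8°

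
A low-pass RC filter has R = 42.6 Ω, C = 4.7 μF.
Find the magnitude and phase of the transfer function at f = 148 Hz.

Step 1 — Angular frequency: ω = 2π·148 = 929.9 rad/s.
Step 2 — Transfer function: H(jω) = 1/(1 + jωRC).
Step 3 — Denominator: 1 + jωRC = 1 + j·929.9·42.6·4.7e-06 = 1 + j0.1862.
Step 4 — H = 0.9665 - j0.1799.
Step 5 — Magnitude: |H| = 0.9831 (-0.1 dB); phase: φ = -10.5°.

|H| = 0.9831 (-0.1 dB), φ = -10.5°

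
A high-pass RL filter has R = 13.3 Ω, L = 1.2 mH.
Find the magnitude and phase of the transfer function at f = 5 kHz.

Step 1 — Angular frequency: ω = 2π·5000 = 3.142e+04 rad/s.
Step 2 — Transfer function: H(jω) = jωL/(R + jωL).
Step 3 — Numerator jωL = j·37.7; denominator R + jωL = 13.3 + j37.7.
Step 4 — H = 0.8893 + j0.3137.
Step 5 — Magnitude: |H| = 0.943 (-0.5 dB); phase: φ = 19.4°.

|H| = 0.943 (-0.5 dB), φ = 19.4°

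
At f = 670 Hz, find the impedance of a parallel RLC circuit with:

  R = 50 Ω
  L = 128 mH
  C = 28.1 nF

Step 1 — Angular frequency: ω = 2π·f = 2π·670 = 4210 rad/s.
Step 2 — Component impedances:
  R: Z = R = 50 Ω
  L: Z = jωL = j·4210·0.128 = 0 + j538.8 Ω
  C: Z = 1/(jωC) = -j/(ω·C) = 0 - j8454 Ω
Step 3 — Parallel combination: 1/Z_total = 1/R + 1/L + 1/C; Z_total = 49.63 + j4.311 Ω = 49.81∠5.0° Ω.

Z = 49.63 + j4.311 Ω = 49.81∠5.0° Ω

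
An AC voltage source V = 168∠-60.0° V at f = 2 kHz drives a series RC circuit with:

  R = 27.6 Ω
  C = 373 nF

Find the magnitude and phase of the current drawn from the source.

Step 1 — Angular frequency: ω = 2π·f = 2π·2000 = 1.257e+04 rad/s.
Step 2 — Component impedances:
  R: Z = R = 27.6 Ω
  C: Z = 1/(jωC) = -j/(ω·C) = 0 - j213.3 Ω
Step 3 — Series combination: Z_total = R + C = 27.6 - j213.3 Ω = 215.1∠-82.6° Ω.
Step 4 — Source phasor: V = 168∠-60.0° V = 84 - j145.5 V.
Step 5 — Ohm's law: I = V / Z_total = (84 - j145.5) / (27.6 - j213.3) = 0.7208 + j0.3005 A.
Step 6 — Convert to polar: |I| = 0.781 A, ∠I = 22.6°.

I = 0.781∠22.6° A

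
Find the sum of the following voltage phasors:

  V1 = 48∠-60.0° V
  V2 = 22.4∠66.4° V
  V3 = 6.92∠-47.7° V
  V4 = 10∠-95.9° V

Step 1 — Convert each phasor to rectangular form:
  V1 = 48·(cos(-60.0°) + j·sin(-60.0°)) = 24 - j41.57 V
  V2 = 22.4·(cos(66.4°) + j·sin(66.4°)) = 8.968 + j20.53 V
  V3 = 6.92·(cos(-47.7°) + j·sin(-47.7°)) = 4.657 - j5.118 V
  V4 = 10·(cos(-95.9°) + j·sin(-95.9°)) = -1.028 - j9.947 V
Step 2 — Sum components: V_total = 36.6 - j36.11 V.
Step 3 — Convert to polar: |V_total| = 51.41 V, ∠V_total = -44.6°.

V_total = 51.41∠-44.6° V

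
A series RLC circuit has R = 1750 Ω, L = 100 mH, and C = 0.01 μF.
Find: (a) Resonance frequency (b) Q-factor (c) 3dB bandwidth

Step 1 — Resonance: ω₀ = 1/√(LC) = 1/√(0.1·1e-08) = 3.162e+04 rad/s.
Step 2 — f₀ = ω₀/(2π) = 5033 Hz.
Step 3 — Series Q: Q = ω₀L/R = 3.162e+04·0.1/1750 = 1.807.
Step 4 — Bandwidth: Δω = ω₀/Q = 1.75e+04 rad/s; BW = Δω/(2π) = 2785 Hz.

(a) f₀ = 5033 Hz  (b) Q = 1.807  (c) BW = 2785 Hz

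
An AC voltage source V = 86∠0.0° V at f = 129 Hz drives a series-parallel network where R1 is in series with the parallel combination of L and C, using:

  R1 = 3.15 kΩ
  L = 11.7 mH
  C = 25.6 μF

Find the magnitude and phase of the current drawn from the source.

Step 1 — Angular frequency: ω = 2π·f = 2π·129 = 810.5 rad/s.
Step 2 — Component impedances:
  R1: Z = R = 3150 Ω
  L: Z = jωL = j·810.5·0.0117 = 0 + j9.483 Ω
  C: Z = 1/(jωC) = -j/(ω·C) = 0 - j48.19 Ω
Step 3 — Parallel branch: L || C = 1/(1/L + 1/C) = 0 + j11.81 Ω.
Step 4 — Series with R1: Z_total = R1 + (L || C) = 3150 + j11.81 Ω = 3150∠0.2° Ω.
Step 5 — Source phasor: V = 86∠0.0° V = 86 V.
Step 6 — Ohm's law: I = V / Z_total = (86) / (3150 + j11.81) = 0.0273 - j0.0001023 A.
Step 7 — Convert to polar: |I| = 0.0273 A, ∠I = -0.2°.

I = 0.0273∠-0.2° A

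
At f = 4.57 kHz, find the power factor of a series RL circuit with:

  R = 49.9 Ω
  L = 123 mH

Step 1 — Angular frequency: ω = 2π·f = 2π·4570 = 2.871e+04 rad/s.
Step 2 — Component impedances:
  R: Z = R = 49.9 Ω
  L: Z = jωL = j·2.871e+04·0.123 = 0 + j3532 Ω
Step 3 — Series combination: Z_total = R + L = 49.9 + j3532 Ω = 3532∠89.2° Ω.
Step 4 — Power factor: PF = cos(φ) = Re(Z)/|Z| = 49.9/3532 = 0.01413.
Step 5 — Type: Im(Z) = 3532 ⇒ lagging (phase φ = 89.2°).

PF = 0.01413 (lagging, φ = 89.2°)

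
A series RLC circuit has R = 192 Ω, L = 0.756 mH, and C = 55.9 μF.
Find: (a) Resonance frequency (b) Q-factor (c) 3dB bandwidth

Step 1 — Resonance: ω₀ = 1/√(LC) = 1/√(0.000756·5.59e-05) = 4864 rad/s.
Step 2 — f₀ = ω₀/(2π) = 774.2 Hz.
Step 3 — Series Q: Q = ω₀L/R = 4864·0.000756/192 = 0.01915.
Step 4 — Bandwidth: Δω = ω₀/Q = 2.54e+05 rad/s; BW = Δω/(2π) = 4.042e+04 Hz.

(a) f₀ = 774.2 Hz  (b) Q = 0.01915  (c) BW = 4.042e+04 Hz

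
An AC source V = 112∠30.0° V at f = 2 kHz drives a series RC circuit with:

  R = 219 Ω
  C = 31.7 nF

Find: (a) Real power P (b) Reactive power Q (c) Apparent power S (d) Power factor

Step 1 — Angular frequency: ω = 2π·f = 2π·2000 = 1.257e+04 rad/s.
Step 2 — Component impedances:
  R: Z = R = 219 Ω
  C: Z = 1/(jωC) = -j/(ω·C) = 0 - j2510 Ω
Step 3 — Series combination: Z_total = R + C = 219 - j2510 Ω = 2520∠-85.0° Ω.
Step 4 — Source phasor: V = 112∠30.0° V = 96.99 + j56 V.
Step 5 — Current: I = V / Z = -0.01879 + j0.04028 A = 0.04445∠115.0° A.
Step 6 — Complex power: S = V·I* = 0.4326 - j4.959 VA.
Step 7 — Real power: P = Re(S) = 0.4326 W.
Step 8 — Reactive power: Q = Im(S) = -4.959 VAR.
Step 9 — Apparent power: |S| = 4.978 VA.
Step 10 — Power factor: PF = P/|S| = 0.08691 (leading).

(a) P = 0.4326 W  (b) Q = -4.959 VAR  (c) S = 4.978 VA  (d) PF = 0.08691 (leading)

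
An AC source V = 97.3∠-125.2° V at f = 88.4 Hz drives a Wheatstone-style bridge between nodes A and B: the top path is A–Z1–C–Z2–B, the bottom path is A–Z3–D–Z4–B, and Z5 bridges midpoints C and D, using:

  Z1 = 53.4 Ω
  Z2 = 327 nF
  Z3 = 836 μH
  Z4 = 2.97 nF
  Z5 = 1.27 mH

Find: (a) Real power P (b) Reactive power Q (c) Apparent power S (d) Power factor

Step 1 — Angular frequency: ω = 2π·f = 2π·88.4 = 555.4 rad/s.
Step 2 — Component impedances:
  Z1: Z = R = 53.4 Ω
  Z2: Z = 1/(jωC) = -j/(ω·C) = 0 - j5506 Ω
  Z3: Z = jωL = j·555.4·0.000836 = 0 + j0.4643 Ω
  Z4: Z = 1/(jωC) = -j/(ω·C) = 0 - j6.062e+05 Ω
  Z5: Z = jωL = j·555.4·0.00127 = 0 + j0.7054 Ω
Step 3 — Bridge requires nodal analysis (the Z5 bridge couples midpoints C and D, so the two paths cannot be reduced to a simple series/parallel combination). Setting node B to ground and injecting 1 A at node A, the 3-node admittance system at A, C, D solves to V_A = Z_AB = 0.02533 - j5455 Ω = 5455∠-90.0° Ω.
Step 4 — Source phasor: V = 97.3∠-125.2° V = -56.09 - j79.51 V.
Step 5 — Current: I = V / Z = 0.01458 - j0.01028 A = 0.01784∠-35.2° A.
Step 6 — Complex power: S = V·I* = 8.06e-06 - j1.735 VA.
Step 7 — Real power: P = Re(S) = 8.06e-06 W.
Step 8 — Reactive power: Q = Im(S) = -1.735 VAR.
Step 9 — Apparent power: |S| = 1.735 VA.
Step 10 — Power factor: PF = P/|S| = 4.644e-06 (leading).

(a) P = 8.06e-06 W  (b) Q = -1.735 VAR  (c) S = 1.735 VA  (d) PF = 4.644e-06 (leading)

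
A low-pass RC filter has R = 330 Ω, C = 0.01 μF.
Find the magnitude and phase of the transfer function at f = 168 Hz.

Step 1 — Angular frequency: ω = 2π·168 = 1056 rad/s.
Step 2 — Transfer function: H(jω) = 1/(1 + jωRC).
Step 3 — Denominator: 1 + jωRC = 1 + j·1056·330·1e-08 = 1 + j0.003483.
Step 4 — H = 1 - j0.003483.
Step 5 — Magnitude: |H| = 1 (-0.0 dB); phase: φ = -0.2°.

|H| = 1 (-0.0 dB), φ = -0.2°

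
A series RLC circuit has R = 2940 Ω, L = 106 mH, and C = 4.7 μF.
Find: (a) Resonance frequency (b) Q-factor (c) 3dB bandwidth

Step 1 — Resonance: ω₀ = 1/√(LC) = 1/√(0.106·4.7e-06) = 1417 rad/s.
Step 2 — f₀ = ω₀/(2π) = 225.5 Hz.
Step 3 — Series Q: Q = ω₀L/R = 1417·0.106/2940 = 0.05108.
Step 4 — Bandwidth: Δω = ω₀/Q = 2.774e+04 rad/s; BW = Δω/(2π) = 4414 Hz.

(a) f₀ = 225.5 Hz  (b) Q = 0.05108  (c) BW = 4414 Hz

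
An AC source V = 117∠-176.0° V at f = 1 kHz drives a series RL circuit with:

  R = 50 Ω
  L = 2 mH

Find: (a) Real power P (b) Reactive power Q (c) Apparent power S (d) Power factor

Step 1 — Angular frequency: ω = 2π·f = 2π·1000 = 6283 rad/s.
Step 2 — Component impedances:
  R: Z = R = 50 Ω
  L: Z = jωL = j·6283·0.002 = 0 + j12.57 Ω
Step 3 — Series combination: Z_total = R + L = 50 + j12.57 Ω = 51.55∠14.1° Ω.
Step 4 — Source phasor: V = 117∠-176.0° V = -116.7 - j8.162 V.
Step 5 — Current: I = V / Z = -2.234 + j0.3983 A = 2.269∠169.9° A.
Step 6 — Complex power: S = V·I* = 257.5 + j64.72 VA.
Step 7 — Real power: P = Re(S) = 257.5 W.
Step 8 — Reactive power: Q = Im(S) = 64.72 VAR.
Step 9 — Apparent power: |S| = 265.5 VA.
Step 10 — Power factor: PF = P/|S| = 0.9698 (lagging).

(a) P = 257.5 W  (b) Q = 64.72 VAR  (c) S = 265.5 VA  (d) PF = 0.9698 (lagging)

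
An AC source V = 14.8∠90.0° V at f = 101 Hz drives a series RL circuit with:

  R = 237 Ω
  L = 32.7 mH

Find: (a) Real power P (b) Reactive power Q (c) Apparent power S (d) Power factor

Step 1 — Angular frequency: ω = 2π·f = 2π·101 = 634.6 rad/s.
Step 2 — Component impedances:
  R: Z = R = 237 Ω
  L: Z = jωL = j·634.6·0.0327 = 0 + j20.75 Ω
Step 3 — Series combination: Z_total = R + L = 237 + j20.75 Ω = 237.9∠5.0° Ω.
Step 4 — Source phasor: V = 14.8∠90.0° V = 0 + j14.8 V.
Step 5 — Current: I = V / Z = 0.005426 + j0.06197 A = 0.06221∠85.0° A.
Step 6 — Complex power: S = V·I* = 0.9172 + j0.08031 VA.
Step 7 — Real power: P = Re(S) = 0.9172 W.
Step 8 — Reactive power: Q = Im(S) = 0.08031 VAR.
Step 9 — Apparent power: |S| = 0.9207 VA.
Step 10 — Power factor: PF = P/|S| = 0.9962 (lagging).

(a) P = 0.9172 W  (b) Q = 0.08031 VAR  (c) S = 0.9207 VA  (d) PF = 0.9962 (lagging)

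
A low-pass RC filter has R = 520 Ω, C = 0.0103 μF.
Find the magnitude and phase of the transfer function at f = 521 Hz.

Step 1 — Angular frequency: ω = 2π·521 = 3274 rad/s.
Step 2 — Transfer function: H(jω) = 1/(1 + jωRC).
Step 3 — Denominator: 1 + jωRC = 1 + j·3274·520·1.03e-08 = 1 + j0.01753.
Step 4 — H = 0.9997 - j0.01753.
Step 5 — Magnitude: |H| = 0.9998 (-0.0 dB); phase: φ = -1.0°.

|H| = 0.9998 (-0.0 dB), φ = -1.0°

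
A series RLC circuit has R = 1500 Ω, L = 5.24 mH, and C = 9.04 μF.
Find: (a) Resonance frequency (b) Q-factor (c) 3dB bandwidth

Step 1 — Resonance: ω₀ = 1/√(LC) = 1/√(0.00524·9.04e-06) = 4595 rad/s.
Step 2 — f₀ = ω₀/(2π) = 731.3 Hz.
Step 3 — Series Q: Q = ω₀L/R = 4595·0.00524/1500 = 0.01605.
Step 4 — Bandwidth: Δω = ω₀/Q = 2.863e+05 rad/s; BW = Δω/(2π) = 4.556e+04 Hz.

(a) f₀ = 731.3 Hz  (b) Q = 0.01605  (c) BW = 4.556e+04 Hz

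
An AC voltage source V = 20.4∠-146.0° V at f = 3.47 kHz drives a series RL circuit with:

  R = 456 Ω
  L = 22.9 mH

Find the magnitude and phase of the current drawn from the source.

Step 1 — Angular frequency: ω = 2π·f = 2π·3470 = 2.18e+04 rad/s.
Step 2 — Component impedances:
  R: Z = R = 456 Ω
  L: Z = jωL = j·2.18e+04·0.0229 = 0 + j499.3 Ω
Step 3 — Series combination: Z_total = R + L = 456 + j499.3 Ω = 676.2∠47.6° Ω.
Step 4 — Source phasor: V = 20.4∠-146.0° V = -16.91 - j11.41 V.
Step 5 — Ohm's law: I = V / Z_total = (-16.91 - j11.41) / (456 + j499.3) = -0.02932 + j0.007091 A.
Step 6 — Convert to polar: |I| = 0.03017 A, ∠I = 166.4°.

I = 0.03017∠166.4° A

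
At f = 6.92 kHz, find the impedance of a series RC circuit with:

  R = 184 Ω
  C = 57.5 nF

Step 1 — Angular frequency: ω = 2π·f = 2π·6920 = 4.348e+04 rad/s.
Step 2 — Component impedances:
  R: Z = R = 184 Ω
  C: Z = 1/(jωC) = -j/(ω·C) = 0 - j400 Ω
Step 3 — Series combination: Z_total = R + C = 184 - j400 Ω = 440.3∠-65.3° Ω.

Z = 184 - j400 Ω = 440.3∠-65.3° Ω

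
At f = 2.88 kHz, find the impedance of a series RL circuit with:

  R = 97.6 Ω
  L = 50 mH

Step 1 — Angular frequency: ω = 2π·f = 2π·2880 = 1.81e+04 rad/s.
Step 2 — Component impedances:
  R: Z = R = 97.6 Ω
  L: Z = jωL = j·1.81e+04·0.05 = 0 + j904.8 Ω
Step 3 — Series combination: Z_total = R + L = 97.6 + j904.8 Ω = 910∠83.8° Ω.

Z = 97.6 + j904.8 Ω = 910∠83.8° Ω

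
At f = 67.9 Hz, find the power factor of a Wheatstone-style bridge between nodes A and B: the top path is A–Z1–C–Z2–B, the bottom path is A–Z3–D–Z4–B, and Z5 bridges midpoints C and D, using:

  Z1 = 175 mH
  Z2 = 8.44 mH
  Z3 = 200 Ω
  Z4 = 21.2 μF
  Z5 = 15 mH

Step 1 — Angular frequency: ω = 2π·f = 2π·67.9 = 426.6 rad/s.
Step 2 — Component impedances:
  Z1: Z = jωL = j·426.6·0.175 = 0 + j74.66 Ω
  Z2: Z = jωL = j·426.6·0.00844 = 0 + j3.601 Ω
  Z3: Z = R = 200 Ω
  Z4: Z = 1/(jωC) = -j/(ω·C) = 0 - j110.6 Ω
  Z5: Z = jωL = j·426.6·0.015 = 0 + j6.399 Ω
Step 3 — Bridge requires nodal analysis (the Z5 bridge couples midpoints C and D, so the two paths cannot be reduced to a simple series/parallel combination). Setting node B to ground and injecting 1 A at node A, the 3-node admittance system at A, C, D solves to V_A = Z_AB = 23.76 + j68.71 Ω = 72.7∠70.9° Ω.
Step 4 — Power factor: PF = cos(φ) = Re(Z)/|Z| = 23.76/72.7 = 0.3268.
Step 5 — Type: Im(Z) = 68.71 ⇒ lagging (phase φ = 70.9°).

PF = 0.3268 (lagging, φ = 70.9°)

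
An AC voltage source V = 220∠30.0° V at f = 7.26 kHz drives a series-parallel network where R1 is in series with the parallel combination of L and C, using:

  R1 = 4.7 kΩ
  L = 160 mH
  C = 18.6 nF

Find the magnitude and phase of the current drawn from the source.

Step 1 — Angular frequency: ω = 2π·f = 2π·7260 = 4.562e+04 rad/s.
Step 2 — Component impedances:
  R1: Z = R = 4700 Ω
  L: Z = jωL = j·4.562e+04·0.16 = 0 + j7299 Ω
  C: Z = 1/(jωC) = -j/(ω·C) = 0 - j1179 Ω
Step 3 — Parallel branch: L || C = 1/(1/L + 1/C) = 0 - j1406 Ω.
Step 4 — Series with R1: Z_total = R1 + (L || C) = 4700 - j1406 Ω = 4906∠-16.6° Ω.
Step 5 — Source phasor: V = 220∠30.0° V = 190.5 + j110 V.
Step 6 — Ohm's law: I = V / Z_total = (190.5 + j110) / (4700 - j1406) = 0.03078 + j0.03261 A.
Step 7 — Convert to polar: |I| = 0.04485 A, ∠I = 46.6°.

I = 0.04485∠46.6° A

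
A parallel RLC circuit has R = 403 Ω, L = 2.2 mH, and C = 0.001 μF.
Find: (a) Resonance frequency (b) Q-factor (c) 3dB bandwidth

Step 1 — Resonance: ω₀ = 1/√(LC) = 1/√(0.0022·1e-09) = 6.742e+05 rad/s.
Step 2 — f₀ = ω₀/(2π) = 1.073e+05 Hz.
Step 3 — Parallel Q: Q = R/(ω₀L) = 403/(6.742e+05·0.0022) = 0.2717.
Step 4 — Bandwidth: Δω = ω₀/Q = 2.481e+06 rad/s; BW = Δω/(2π) = 3.949e+05 Hz.

(a) f₀ = 1.073e+05 Hz  (b) Q = 0.2717  (c) BW = 3.949e+05 Hz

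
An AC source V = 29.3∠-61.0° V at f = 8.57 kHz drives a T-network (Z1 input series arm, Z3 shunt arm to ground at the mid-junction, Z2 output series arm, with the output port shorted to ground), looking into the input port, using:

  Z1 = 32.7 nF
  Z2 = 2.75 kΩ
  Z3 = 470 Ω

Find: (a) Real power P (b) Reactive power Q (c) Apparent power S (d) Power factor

Step 1 — Angular frequency: ω = 2π·f = 2π·8570 = 5.385e+04 rad/s.
Step 2 — Component impedances:
  Z1: Z = 1/(jωC) = -j/(ω·C) = 0 - j567.9 Ω
  Z2: Z = R = 2750 Ω
  Z3: Z = R = 470 Ω
Step 3 — With the output port shorted to ground, the output series arm Z2 runs from the junction to ground; the shunt arm Z3 also runs from the junction to ground. They appear in parallel: Z3 || Z2 = 401.4 Ω.
Step 4 — Series with input arm Z1: Z_in = Z1 + (Z3 || Z2) = 401.4 - j567.9 Ω = 695.5∠-54.7° Ω.
Step 5 — Source phasor: V = 29.3∠-61.0° V = 14.2 - j25.63 V.
Step 6 — Current: I = V / Z = 0.04188 - j0.004588 A = 0.04213∠-6.3° A.
Step 7 — Complex power: S = V·I* = 0.7125 - j1.008 VA.
Step 8 — Real power: P = Re(S) = 0.7125 W.
Step 9 — Reactive power: Q = Im(S) = -1.008 VAR.
Step 10 — Apparent power: |S| = 1.234 VA.
Step 11 — Power factor: PF = P/|S| = 0.5772 (leading).

(a) P = 0.7125 W  (b) Q = -1.008 VAR  (c) S = 1.234 VA  (d) PF = 0.5772 (leading)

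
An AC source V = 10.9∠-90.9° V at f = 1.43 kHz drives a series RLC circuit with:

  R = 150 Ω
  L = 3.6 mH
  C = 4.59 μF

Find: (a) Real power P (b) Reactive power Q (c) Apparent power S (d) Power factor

Step 1 — Angular frequency: ω = 2π·f = 2π·1430 = 8985 rad/s.
Step 2 — Component impedances:
  R: Z = R = 150 Ω
  L: Z = jωL = j·8985·0.0036 = 0 + j32.35 Ω
  C: Z = 1/(jωC) = -j/(ω·C) = 0 - j24.25 Ω
Step 3 — Series combination: Z_total = R + L + C = 150 + j8.098 Ω = 150.2∠3.1° Ω.
Step 4 — Source phasor: V = 10.9∠-90.9° V = -0.1712 - j10.9 V.
Step 5 — Current: I = V / Z = -0.005049 - j0.07239 A = 0.07256∠-94.0° A.
Step 6 — Complex power: S = V·I* = 0.7898 + j0.04264 VA.
Step 7 — Real power: P = Re(S) = 0.7898 W.
Step 8 — Reactive power: Q = Im(S) = 0.04264 VAR.
Step 9 — Apparent power: |S| = 0.7909 VA.
Step 10 — Power factor: PF = P/|S| = 0.9985 (lagging).

(a) P = 0.7898 W  (b) Q = 0.04264 VAR  (c) S = 0.7909 VA  (d) PF = 0.9985 (lagging)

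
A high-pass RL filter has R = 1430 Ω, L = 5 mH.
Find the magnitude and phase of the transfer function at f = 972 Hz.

Step 1 — Angular frequency: ω = 2π·972 = 6107 rad/s.
Step 2 — Transfer function: H(jω) = jωL/(R + jωL).
Step 3 — Numerator jωL = j·30.54; denominator R + jωL = 1430 + j30.54.
Step 4 — H = 0.0004558 + j0.02134.
Step 5 — Magnitude: |H| = 0.02135 (-33.4 dB); phase: φ = 88.8°.

|H| = 0.02135 (-33.4 dB), φ = 88.8°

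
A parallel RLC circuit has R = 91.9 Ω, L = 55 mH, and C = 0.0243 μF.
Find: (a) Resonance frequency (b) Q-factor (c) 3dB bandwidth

Step 1 — Resonance: ω₀ = 1/√(LC) = 1/√(0.055·2.43e-08) = 2.735e+04 rad/s.
Step 2 — f₀ = ω₀/(2π) = 4353 Hz.
Step 3 — Parallel Q: Q = R/(ω₀L) = 91.9/(2.735e+04·0.055) = 0.06109.
Step 4 — Bandwidth: Δω = ω₀/Q = 4.478e+05 rad/s; BW = Δω/(2π) = 7.127e+04 Hz.

(a) f₀ = 4353 Hz  (b) Q = 0.06109  (c) BW = 7.127e+04 Hz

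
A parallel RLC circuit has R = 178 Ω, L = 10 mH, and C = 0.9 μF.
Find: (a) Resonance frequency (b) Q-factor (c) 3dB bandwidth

Step 1 — Resonance: ω₀ = 1/√(LC) = 1/√(0.01·9e-07) = 1.054e+04 rad/s.
Step 2 — f₀ = ω₀/(2π) = 1678 Hz.
Step 3 — Parallel Q: Q = R/(ω₀L) = 178/(1.054e+04·0.01) = 1.689.
Step 4 — Bandwidth: Δω = ω₀/Q = 6242 rad/s; BW = Δω/(2π) = 993.5 Hz.

(a) f₀ = 1678 Hz  (b) Q = 1.689  (c) BW = 993.5 Hz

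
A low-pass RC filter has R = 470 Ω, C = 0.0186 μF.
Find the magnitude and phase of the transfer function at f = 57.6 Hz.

Step 1 — Angular frequency: ω = 2π·57.6 = 361.9 rad/s.
Step 2 — Transfer function: H(jω) = 1/(1 + jωRC).
Step 3 — Denominator: 1 + jωRC = 1 + j·361.9·470·1.86e-08 = 1 + j0.003164.
Step 4 — H = 1 - j0.003164.
Step 5 — Magnitude: |H| = 1 (-0.0 dB); phase: φ = -0.2°.

|H| = 1 (-0.0 dB), φ = -0.2°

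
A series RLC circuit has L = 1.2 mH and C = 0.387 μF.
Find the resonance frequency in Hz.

Step 1 — Resonance condition Im(Z)=0 gives ω₀ = 1/√(LC).
Step 2 — ω₀ = 1/√(0.0012·3.87e-07) = 4.64e+04 rad/s.
Step 3 — f₀ = ω₀/(2π) = 7385 Hz.

f₀ = 7385 Hz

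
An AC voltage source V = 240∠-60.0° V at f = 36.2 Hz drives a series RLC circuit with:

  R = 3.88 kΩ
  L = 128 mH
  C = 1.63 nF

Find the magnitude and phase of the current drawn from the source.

Step 1 — Angular frequency: ω = 2π·f = 2π·36.2 = 227.5 rad/s.
Step 2 — Component impedances:
  R: Z = R = 3880 Ω
  L: Z = jωL = j·227.5·0.128 = 0 + j29.11 Ω
  C: Z = 1/(jωC) = -j/(ω·C) = 0 - j2.697e+06 Ω
Step 3 — Series combination: Z_total = R + L + C = 3880 - j2.697e+06 Ω = 2.697e+06∠-89.9° Ω.
Step 4 — Source phasor: V = 240∠-60.0° V = 120 - j207.8 V.
Step 5 — Ohm's law: I = V / Z_total = (120 - j207.8) / (3880 - j2.697e+06) = 7.712e-05 + j4.438e-05 A.
Step 6 — Convert to polar: |I| = 8.898e-05 A, ∠I = 29.9°.

I = 8.898e-05∠29.9° A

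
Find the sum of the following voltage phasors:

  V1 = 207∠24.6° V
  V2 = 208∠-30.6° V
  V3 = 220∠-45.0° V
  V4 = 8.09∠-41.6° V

Step 1 — Convert each phasor to rectangular form:
  V1 = 207·(cos(24.6°) + j·sin(24.6°)) = 188.2 + j86.17 V
  V2 = 208·(cos(-30.6°) + j·sin(-30.6°)) = 179 - j105.9 V
  V3 = 220·(cos(-45.0°) + j·sin(-45.0°)) = 155.6 - j155.6 V
  V4 = 8.09·(cos(-41.6°) + j·sin(-41.6°)) = 6.05 - j5.371 V
Step 2 — Sum components: V_total = 528.9 - j180.6 V.
Step 3 — Convert to polar: |V_total| = 558.9 V, ∠V_total = -18.9°.

V_total = 558.9∠-18.9° V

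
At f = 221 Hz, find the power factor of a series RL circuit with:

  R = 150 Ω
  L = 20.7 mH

Step 1 — Angular frequency: ω = 2π·f = 2π·221 = 1389 rad/s.
Step 2 — Component impedances:
  R: Z = R = 150 Ω
  L: Z = jωL = j·1389·0.0207 = 0 + j28.74 Ω
Step 3 — Series combination: Z_total = R + L = 150 + j28.74 Ω = 152.7∠10.8° Ω.
Step 4 — Power factor: PF = cos(φ) = Re(Z)/|Z| = 150/152.73 = 0.9821.
Step 5 — Type: Im(Z) = 28.74 ⇒ lagging (phase φ = 10.8°).

PF = 0.9821 (lagging, φ = 10.8°)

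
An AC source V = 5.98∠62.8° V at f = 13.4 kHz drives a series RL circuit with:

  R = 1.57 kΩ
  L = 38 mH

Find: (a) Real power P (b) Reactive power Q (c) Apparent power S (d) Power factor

Step 1 — Angular frequency: ω = 2π·f = 2π·1.34e+04 = 8.419e+04 rad/s.
Step 2 — Component impedances:
  R: Z = R = 1570 Ω
  L: Z = jωL = j·8.419e+04·0.038 = 0 + j3199 Ω
Step 3 — Series combination: Z_total = R + L = 1570 + j3199 Ω = 3564∠63.9° Ω.
Step 4 — Source phasor: V = 5.98∠62.8° V = 2.733 + j5.319 V.
Step 5 — Current: I = V / Z = 0.001678 - j3.11e-05 A = 0.001678∠-1.1° A.
Step 6 — Complex power: S = V·I* = 0.00442 + j0.009008 VA.
Step 7 — Real power: P = Re(S) = 0.00442 W.
Step 8 — Reactive power: Q = Im(S) = 0.009008 VAR.
Step 9 — Apparent power: |S| = 0.01003 VA.
Step 10 — Power factor: PF = P/|S| = 0.4405 (lagging).

(a) P = 0.00442 W  (b) Q = 0.009008 VAR  (c) S = 0.01003 VA  (d) PF = 0.4405 (lagging)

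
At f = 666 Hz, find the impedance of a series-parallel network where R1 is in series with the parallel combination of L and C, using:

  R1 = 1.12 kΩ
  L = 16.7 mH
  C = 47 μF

Step 1 — Angular frequency: ω = 2π·f = 2π·666 = 4185 rad/s.
Step 2 — Component impedances:
  R1: Z = R = 1120 Ω
  L: Z = jωL = j·4185·0.0167 = 0 + j69.88 Ω
  C: Z = 1/(jωC) = -j/(ω·C) = 0 - j5.084 Ω
Step 3 — Parallel branch: L || C = 1/(1/L + 1/C) = 0 - j5.483 Ω.
Step 4 — Series with R1: Z_total = R1 + (L || C) = 1120 - j5.483 Ω = 1120∠-0.3° Ω.

Z = 1120 - j5.483 Ω = 1120∠-0.3° Ω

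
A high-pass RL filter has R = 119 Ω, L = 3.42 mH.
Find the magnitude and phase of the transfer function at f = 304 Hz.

Step 1 — Angular frequency: ω = 2π·304 = 1910 rad/s.
Step 2 — Transfer function: H(jω) = jωL/(R + jωL).
Step 3 — Numerator jωL = j·6.533; denominator R + jωL = 119 + j6.533.
Step 4 — H = 0.003004 + j0.05473.
Step 5 — Magnitude: |H| = 0.05481 (-25.2 dB); phase: φ = 86.9°.

|H| = 0.05481 (-25.2 dB), φ = 86.9°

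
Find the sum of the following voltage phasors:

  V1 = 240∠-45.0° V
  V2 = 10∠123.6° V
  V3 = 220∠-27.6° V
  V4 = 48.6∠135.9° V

Step 1 — Convert each phasor to rectangular form:
  V1 = 240·(cos(-45.0°) + j·sin(-45.0°)) = 169.7 - j169.7 V
  V2 = 10·(cos(123.6°) + j·sin(123.6°)) = -5.534 + j8.329 V
  V3 = 220·(cos(-27.6°) + j·sin(-27.6°)) = 195 - j101.9 V
  V4 = 48.6·(cos(135.9°) + j·sin(135.9°)) = -34.9 + j33.82 V
Step 2 — Sum components: V_total = 324.2 - j229.5 V.
Step 3 — Convert to polar: |V_total| = 397.2 V, ∠V_total = -35.3°.

V_total = 397.2∠-35.3° V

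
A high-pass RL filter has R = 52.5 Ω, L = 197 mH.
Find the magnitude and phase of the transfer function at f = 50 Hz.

Step 1 — Angular frequency: ω = 2π·50 = 314.2 rad/s.
Step 2 — Transfer function: H(jω) = jωL/(R + jωL).
Step 3 — Numerator jωL = j·61.89; denominator R + jωL = 52.5 + j61.89.
Step 4 — H = 0.5815 + j0.4933.
Step 5 — Magnitude: |H| = 0.7626 (-2.4 dB); phase: φ = 40.3°.

|H| = 0.7626 (-2.4 dB), φ = 40.3°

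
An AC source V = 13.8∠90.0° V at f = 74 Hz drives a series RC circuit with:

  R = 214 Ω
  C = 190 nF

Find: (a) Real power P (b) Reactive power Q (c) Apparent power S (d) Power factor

Step 1 — Angular frequency: ω = 2π·f = 2π·74 = 465 rad/s.
Step 2 — Component impedances:
  R: Z = R = 214 Ω
  C: Z = 1/(jωC) = -j/(ω·C) = 0 - j1.132e+04 Ω
Step 3 — Series combination: Z_total = R + C = 214 - j1.132e+04 Ω = 1.132e+04∠-88.9° Ω.
Step 4 — Source phasor: V = 13.8∠90.0° V = 0 + j13.8 V.
Step 5 — Current: I = V / Z = -0.001219 + j2.304e-05 A = 0.001219∠178.9° A.
Step 6 — Complex power: S = V·I* = 0.0003179 - j0.01682 VA.
Step 7 — Real power: P = Re(S) = 0.0003179 W.
Step 8 — Reactive power: Q = Im(S) = -0.01682 VAR.
Step 9 — Apparent power: |S| = 0.01682 VA.
Step 10 — Power factor: PF = P/|S| = 0.0189 (leading).

(a) P = 0.0003179 W  (b) Q = -0.01682 VAR  (c) S = 0.01682 VA  (d) PF = 0.0189 (leading)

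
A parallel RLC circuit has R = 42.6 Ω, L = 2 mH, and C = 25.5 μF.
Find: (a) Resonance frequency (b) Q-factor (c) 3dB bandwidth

Step 1 — Resonance: ω₀ = 1/√(LC) = 1/√(0.002·2.55e-05) = 4428 rad/s.
Step 2 — f₀ = ω₀/(2π) = 704.7 Hz.
Step 3 — Parallel Q: Q = R/(ω₀L) = 42.6/(4428·0.002) = 4.81.
Step 4 — Bandwidth: Δω = ω₀/Q = 920.6 rad/s; BW = Δω/(2π) = 146.5 Hz.

(a) f₀ = 704.7 Hz  (b) Q = 4.81  (c) BW = 146.5 Hz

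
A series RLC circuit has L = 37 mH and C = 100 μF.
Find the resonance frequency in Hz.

Step 1 — Resonance condition Im(Z)=0 gives ω₀ = 1/√(LC).
Step 2 — ω₀ = 1/√(0.037·0.0001) = 519.9 rad/s.
Step 3 — f₀ = ω₀/(2π) = 82.74 Hz.

f₀ = 82.74 Hz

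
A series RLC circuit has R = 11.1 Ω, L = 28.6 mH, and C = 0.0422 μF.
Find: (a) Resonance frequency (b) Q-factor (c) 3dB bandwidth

Step 1 — Resonance: ω₀ = 1/√(LC) = 1/√(0.0286·4.22e-08) = 2.878e+04 rad/s.
Step 2 — f₀ = ω₀/(2π) = 4581 Hz.
Step 3 — Series Q: Q = ω₀L/R = 2.878e+04·0.0286/11.1 = 74.17.
Step 4 — Bandwidth: Δω = ω₀/Q = 388.1 rad/s; BW = Δω/(2π) = 61.77 Hz.

(a) f₀ = 4581 Hz  (b) Q = 74.17  (c) BW = 61.77 Hz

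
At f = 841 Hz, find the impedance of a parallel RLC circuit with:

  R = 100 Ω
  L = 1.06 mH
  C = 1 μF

Step 1 — Angular frequency: ω = 2π·f = 2π·841 = 5284 rad/s.
Step 2 — Component impedances:
  R: Z = R = 100 Ω
  L: Z = jωL = j·5284·0.00106 = 0 + j5.601 Ω
  C: Z = 1/(jωC) = -j/(ω·C) = 0 - j189.2 Ω
Step 3 — Parallel combination: 1/Z_total = 1/R + 1/L + 1/C; Z_total = 0.3321 + j5.753 Ω = 5.762∠86.7° Ω.

Z = 0.3321 + j5.753 Ω = 5.762∠86.7° Ω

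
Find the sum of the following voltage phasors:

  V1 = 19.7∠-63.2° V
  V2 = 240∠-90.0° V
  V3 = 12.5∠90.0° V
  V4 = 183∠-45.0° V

Step 1 — Convert each phasor to rectangular form:
  V1 = 19.7·(cos(-63.2°) + j·sin(-63.2°)) = 8.882 - j17.58 V
  V2 = 240·(cos(-90.0°) + j·sin(-90.0°)) = 0 - j240 V
  V3 = 12.5·(cos(90.0°) + j·sin(90.0°)) = 0 + j12.5 V
  V4 = 183·(cos(-45.0°) + j·sin(-45.0°)) = 129.4 - j129.4 V
Step 2 — Sum components: V_total = 138.3 - j374.5 V.
Step 3 — Convert to polar: |V_total| = 399.2 V, ∠V_total = -69.7°.

V_total = 399.2∠-69.7° V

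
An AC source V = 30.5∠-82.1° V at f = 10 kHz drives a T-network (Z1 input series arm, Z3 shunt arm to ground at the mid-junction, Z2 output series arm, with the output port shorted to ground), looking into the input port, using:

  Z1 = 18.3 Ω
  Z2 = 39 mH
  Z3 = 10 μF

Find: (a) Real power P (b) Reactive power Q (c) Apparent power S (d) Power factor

Step 1 — Angular frequency: ω = 2π·f = 2π·1e+04 = 6.283e+04 rad/s.
Step 2 — Component impedances:
  Z1: Z = R = 18.3 Ω
  Z2: Z = jωL = j·6.283e+04·0.039 = 0 + j2450 Ω
  Z3: Z = 1/(jωC) = -j/(ω·C) = 0 - j1.592 Ω
Step 3 — With the output port shorted to ground, the output series arm Z2 runs from the junction to ground; the shunt arm Z3 also runs from the junction to ground. They appear in parallel: Z3 || Z2 = 0 - j1.593 Ω.
Step 4 — Series with input arm Z1: Z_in = Z1 + (Z3 || Z2) = 18.3 - j1.593 Ω = 18.37∠-5.0° Ω.
Step 5 — Source phasor: V = 30.5∠-82.1° V = 4.192 - j30.21 V.
Step 6 — Current: I = V / Z = 0.3699 - j1.619 A = 1.66∠-77.1° A.
Step 7 — Complex power: S = V·I* = 50.45 - j4.391 VA.
Step 8 — Real power: P = Re(S) = 50.45 W.
Step 9 — Reactive power: Q = Im(S) = -4.391 VAR.
Step 10 — Apparent power: |S| = 50.64 VA.
Step 11 — Power factor: PF = P/|S| = 0.9962 (leading).

(a) P = 50.45 W  (b) Q = -4.391 VAR  (c) S = 50.64 VA  (d) PF = 0.9962 (leading)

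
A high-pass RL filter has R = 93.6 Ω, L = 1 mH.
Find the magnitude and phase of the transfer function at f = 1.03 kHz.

Step 1 — Angular frequency: ω = 2π·1030 = 6472 rad/s.
Step 2 — Transfer function: H(jω) = jωL/(R + jωL).
Step 3 — Numerator jωL = j·6.472; denominator R + jωL = 93.6 + j6.472.
Step 4 — H = 0.004758 + j0.06881.
Step 5 — Magnitude: |H| = 0.06898 (-23.2 dB); phase: φ = 86.0°.

|H| = 0.06898 (-23.2 dB), φ = 86.0°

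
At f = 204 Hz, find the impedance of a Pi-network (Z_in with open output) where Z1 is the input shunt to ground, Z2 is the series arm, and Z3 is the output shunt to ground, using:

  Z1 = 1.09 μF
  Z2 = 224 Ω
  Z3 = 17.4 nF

Step 1 — Angular frequency: ω = 2π·f = 2π·204 = 1282 rad/s.
Step 2 — Component impedances:
  Z1: Z = 1/(jωC) = -j/(ω·C) = 0 - j715.8 Ω
  Z2: Z = R = 224 Ω
  Z3: Z = 1/(jωC) = -j/(ω·C) = 0 - j4.484e+04 Ω
Step 3 — With open output, the series arm Z2 and the output shunt Z3 appear in series to ground: Z2 + Z3 = 224 - j4.484e+04 Ω.
Step 4 — Parallel with input shunt Z1: Z_in = Z1 || (Z2 + Z3) = 0.0553 - j704.5 Ω = 704.5∠-90.0° Ω.

Z = 0.0553 - j704.5 Ω = 704.5∠-90.0° Ω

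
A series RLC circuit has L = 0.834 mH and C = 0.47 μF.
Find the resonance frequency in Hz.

Step 1 — Resonance condition Im(Z)=0 gives ω₀ = 1/√(LC).
Step 2 — ω₀ = 1/√(0.000834·4.7e-07) = 5.051e+04 rad/s.
Step 3 — f₀ = ω₀/(2π) = 8039 Hz.

f₀ = 8039 Hz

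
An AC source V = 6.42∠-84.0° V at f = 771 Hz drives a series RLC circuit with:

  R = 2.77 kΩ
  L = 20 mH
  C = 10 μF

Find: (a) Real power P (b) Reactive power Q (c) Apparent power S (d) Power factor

Step 1 — Angular frequency: ω = 2π·f = 2π·771 = 4844 rad/s.
Step 2 — Component impedances:
  R: Z = R = 2770 Ω
  L: Z = jωL = j·4844·0.02 = 0 + j96.89 Ω
  C: Z = 1/(jωC) = -j/(ω·C) = 0 - j20.64 Ω
Step 3 — Series combination: Z_total = R + L + C = 2770 + j76.24 Ω = 2771∠1.6° Ω.
Step 4 — Source phasor: V = 6.42∠-84.0° V = 0.6711 - j6.385 V.
Step 5 — Current: I = V / Z = 0.0001787 - j0.00231 A = 0.002317∠-85.6° A.
Step 6 — Complex power: S = V·I* = 0.01487 + j0.0004092 VA.
Step 7 — Real power: P = Re(S) = 0.01487 W.
Step 8 — Reactive power: Q = Im(S) = 0.0004092 VAR.
Step 9 — Apparent power: |S| = 0.01487 VA.
Step 10 — Power factor: PF = P/|S| = 0.9996 (lagging).

(a) P = 0.01487 W  (b) Q = 0.0004092 VAR  (c) S = 0.01487 VA  (d) PF = 0.9996 (lagging)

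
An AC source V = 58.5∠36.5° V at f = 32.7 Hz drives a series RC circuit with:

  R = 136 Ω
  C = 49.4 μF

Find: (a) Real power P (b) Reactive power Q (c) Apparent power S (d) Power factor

Step 1 — Angular frequency: ω = 2π·f = 2π·32.7 = 205.5 rad/s.
Step 2 — Component impedances:
  R: Z = R = 136 Ω
  C: Z = 1/(jωC) = -j/(ω·C) = 0 - j98.52 Ω
Step 3 — Series combination: Z_total = R + C = 136 - j98.52 Ω = 167.9∠-35.9° Ω.
Step 4 — Source phasor: V = 58.5∠36.5° V = 47.03 + j34.8 V.
Step 5 — Current: I = V / Z = 0.1052 + j0.3321 A = 0.3483∠72.4° A.
Step 6 — Complex power: S = V·I* = 16.5 - j11.96 VA.
Step 7 — Real power: P = Re(S) = 16.5 W.
Step 8 — Reactive power: Q = Im(S) = -11.96 VAR.
Step 9 — Apparent power: |S| = 20.38 VA.
Step 10 — Power factor: PF = P/|S| = 0.8098 (leading).

(a) P = 16.5 W  (b) Q = -11.96 VAR  (c) S = 20.38 VA  (d) PF = 0.8098 (leading)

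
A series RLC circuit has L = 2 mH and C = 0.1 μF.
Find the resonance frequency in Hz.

Step 1 — Resonance condition Im(Z)=0 gives ω₀ = 1/√(LC).
Step 2 — ω₀ = 1/√(0.002·1e-07) = 7.071e+04 rad/s.
Step 3 — f₀ = ω₀/(2π) = 1.125e+04 Hz.

f₀ = 1.125e+04 Hz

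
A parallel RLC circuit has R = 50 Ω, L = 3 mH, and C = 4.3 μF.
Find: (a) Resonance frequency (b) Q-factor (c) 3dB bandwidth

Step 1 — Resonance: ω₀ = 1/√(LC) = 1/√(0.003·4.3e-06) = 8805 rad/s.
Step 2 — f₀ = ω₀/(2π) = 1401 Hz.
Step 3 — Parallel Q: Q = R/(ω₀L) = 50/(8805·0.003) = 1.893.
Step 4 — Bandwidth: Δω = ω₀/Q = 4651 rad/s; BW = Δω/(2π) = 740.3 Hz.

(a) f₀ = 1401 Hz  (b) Q = 1.893  (c) BW = 740.3 Hz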